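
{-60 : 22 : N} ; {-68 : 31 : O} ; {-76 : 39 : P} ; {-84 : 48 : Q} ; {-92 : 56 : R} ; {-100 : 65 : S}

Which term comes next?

First value: -60, -68, -76, -84, -92, -100 → -108 (−8 each step).
Second value: 22, 31, 39, 48, 56, 65 → 73 (alternating steps +9, +8, +9, +8, …).
Letter: letters move forward 1 place in the alphabet, so N, O, P, Q, R, S → T.
Putting it together: {-108 : 73 : T}.

{-108 : 73 : T}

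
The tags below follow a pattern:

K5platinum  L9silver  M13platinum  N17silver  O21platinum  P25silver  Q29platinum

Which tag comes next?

Letter: letters move forward 1 place in the alphabet; K, L, M, N, O, P, Q → R.
For the second component, +4 each step: 5, 9, 13, 17, 21, 25, 29 → 33.
Metal: alternates platinum ↔ silver; platinum, silver, platinum, silver, platinum, silver, platinum → silver.
So the next tag is R33silver.

R33silver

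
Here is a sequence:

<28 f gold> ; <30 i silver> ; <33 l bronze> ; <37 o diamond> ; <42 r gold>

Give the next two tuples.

<48 u silver>, <55 x bronze>

First slot: differences are 2, 3, 4, … (increasing by 1 each time); 28, 30, 33, 37, 42 → 48 → 55.
Letter goes f, i, l, o, r → u → x (letters move forward 3 places in the alphabet).
Rank: gold, silver, bronze, diamond, gold → silver → bronze (repeats gold → silver → bronze → diamond).
Putting the parts together: <48 u silver> and then <55 x bronze>.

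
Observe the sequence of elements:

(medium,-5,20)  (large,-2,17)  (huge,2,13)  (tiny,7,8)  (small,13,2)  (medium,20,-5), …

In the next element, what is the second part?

28

For the size, repeats medium → large → huge → tiny → small: medium, large, huge, tiny, small, medium → large.
Second part — differences are 3, 4, 5, … (increasing by 1 each time): -5, -2, 2, 7, 13, 20 → 28.
Third part: together with the second part always sums to 15, so 20, 17, 13, 8, 2, -5 → -13.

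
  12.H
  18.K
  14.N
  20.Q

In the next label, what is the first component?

16

First component goes 12, 18, 14, 20 → 16 (alternating steps +6, −4, +6, −4, …).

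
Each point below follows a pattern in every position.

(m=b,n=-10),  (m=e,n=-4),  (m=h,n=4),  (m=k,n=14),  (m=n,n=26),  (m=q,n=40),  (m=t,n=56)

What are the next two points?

M: letters move forward 3 places in the alphabet; b, e, h, k, n, q, t → w → z.
N — differences are 6, 8, 10, … (increasing by 2 each time): -10, -4, 4, 14, 26, 40, 56 → 74 → 94.
So the next two points are (m=w,n=74) and (m=z,n=94).

(m=w,n=74), (m=z,n=94)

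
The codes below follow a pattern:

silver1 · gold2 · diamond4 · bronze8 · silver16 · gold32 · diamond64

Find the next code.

bronze128

Rank goes silver, gold, diamond, bronze, silver, gold, diamond → bronze (repeats silver → gold → diamond → bronze).
Second component: ×2 each step, so 1, 2, 4, 8, 16, 32, 64 → 128.
So the next code is bronze128.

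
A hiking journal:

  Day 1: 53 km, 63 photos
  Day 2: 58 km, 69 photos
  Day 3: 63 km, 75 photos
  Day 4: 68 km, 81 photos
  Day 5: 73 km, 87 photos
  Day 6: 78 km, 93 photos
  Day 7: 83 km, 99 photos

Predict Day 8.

For the km, +5 each step: 53, 58, 63, 68, 73, 78, 83 → 88.
Photos — +6 each step: 63, 69, 75, 81, 87, 93, 99 → 105.
Combining the parts gives 88 km, 105 photos.

88 km, 105 photos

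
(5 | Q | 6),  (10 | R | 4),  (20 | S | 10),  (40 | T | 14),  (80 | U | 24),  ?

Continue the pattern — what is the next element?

(160 | V | 38)

First coordinate goes 5, 10, 20, 40, 80 → 160 (×2 each step).
Letter: Q, R, S, T, U → V (letters move forward 1 place in the alphabet).
Third coordinate: 6, 4, 10, 14, 24 → 38 (each term is the sum of the two before it).
So the next element is (160 | V | 38).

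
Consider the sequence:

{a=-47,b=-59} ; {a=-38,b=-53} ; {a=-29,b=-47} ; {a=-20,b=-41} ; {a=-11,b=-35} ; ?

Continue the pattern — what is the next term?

A goes -47, -38, -29, -20, -11 → -2 (+9 each step).
For the b, +6 each step: -59, -53, -47, -41, -35 → -29.
Combining the parts gives {a=-2,b=-29}.

{a=-2,b=-29}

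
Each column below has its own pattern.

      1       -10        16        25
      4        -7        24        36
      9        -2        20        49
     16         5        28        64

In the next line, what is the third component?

Third component goes 16, 24, 20, 28 → 24 (alternating steps +8, −4, +8, −4, …).

24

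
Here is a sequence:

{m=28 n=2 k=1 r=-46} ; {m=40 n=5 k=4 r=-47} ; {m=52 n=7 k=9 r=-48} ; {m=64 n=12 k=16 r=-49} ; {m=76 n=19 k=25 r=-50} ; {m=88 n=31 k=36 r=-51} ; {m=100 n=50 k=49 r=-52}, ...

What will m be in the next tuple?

M goes 28, 40, 52, 64, 76, 88, 100 → 112 (+12 each step).

112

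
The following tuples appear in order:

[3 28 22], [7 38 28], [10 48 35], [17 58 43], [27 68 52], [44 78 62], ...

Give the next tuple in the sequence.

First part: 3, 7, 10, 17, 27, 44 → 71 (each term is the sum of the two before it).
Second part — +10 each step: 28, 38, 48, 58, 68, 78 → 88.
Third part: 22, 28, 35, 43, 52, 62 → 73 (differences are 6, 7, 8, … (increasing by 1 each time)).
So the next tuple is [71 88 73].

[71 88 73]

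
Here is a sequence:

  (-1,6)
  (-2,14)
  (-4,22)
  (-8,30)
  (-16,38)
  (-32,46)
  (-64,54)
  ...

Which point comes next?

First component: ×2 each step, so -1, -2, -4, -8, -16, -32, -64 → -128.
Second component — +8 each step: 6, 14, 22, 30, 38, 46, 54 → 62.
Putting it together: (-128,62).

(-128,62)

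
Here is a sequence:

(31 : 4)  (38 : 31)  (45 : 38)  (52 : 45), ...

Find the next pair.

(59 : 52)

First slot goes 31, 38, 45, 52 → 59 (+7 each step).
Second slot: always the previous value of the first slot; 4, 31, 38, 45 → 52.
Putting it together: (59 : 52).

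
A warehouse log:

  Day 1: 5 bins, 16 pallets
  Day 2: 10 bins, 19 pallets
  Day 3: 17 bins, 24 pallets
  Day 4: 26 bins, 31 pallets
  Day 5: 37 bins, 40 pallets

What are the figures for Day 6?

50 bins, 51 pallets

Bins: differences are 5, 7, 9, … (increasing by 2 each time); 5, 10, 17, 26, 37 → 50.
Pallets — differences are 3, 5, 7, … (increasing by 2 each time): 16, 19, 24, 31, 40 → 51.
Combining the parts gives 50 bins, 51 pallets.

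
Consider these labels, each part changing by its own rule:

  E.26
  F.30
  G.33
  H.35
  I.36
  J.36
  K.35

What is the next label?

L.33

Letter goes E, F, G, H, I, J, K → L (letters move forward 1 place in the alphabet).
Second component: differences are 4, 3, 2, … (decreasing by 1 each time); 26, 30, 33, 35, 36, 36, 35 → 33.
So the next label is L.33.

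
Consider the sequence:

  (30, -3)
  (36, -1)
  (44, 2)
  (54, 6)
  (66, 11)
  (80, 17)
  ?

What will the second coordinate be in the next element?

24

Second coordinate: differences are 2, 3, 4, … (increasing by 1 each time); -3, -1, 2, 6, 11, 17 → 24.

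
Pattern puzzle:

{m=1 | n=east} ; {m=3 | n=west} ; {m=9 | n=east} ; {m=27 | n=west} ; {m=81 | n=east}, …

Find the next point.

{m=243 | n=west}

M goes 1, 3, 9, 27, 81 → 243 (×3 each step).
N goes east, west, east, west, east → west (alternates east ↔ west).
Putting it together: {m=243 | n=west}.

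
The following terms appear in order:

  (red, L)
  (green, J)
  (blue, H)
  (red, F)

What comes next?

(green, D)

Colour: repeats red → green → blue; red, green, blue, red → green.
Letter goes L, J, H, F → D (letters move back 2 places in the alphabet).
So the next term is (green, D).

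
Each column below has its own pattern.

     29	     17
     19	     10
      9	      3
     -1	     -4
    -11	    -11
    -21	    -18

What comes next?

First component goes 29, 19, 9, -1, -11, -21 → -31 (−10 each step).
Second component: −7 each step; 17, 10, 3, -4, -11, -18 → -25.
Combining the parts gives -31  -25.

-31  -25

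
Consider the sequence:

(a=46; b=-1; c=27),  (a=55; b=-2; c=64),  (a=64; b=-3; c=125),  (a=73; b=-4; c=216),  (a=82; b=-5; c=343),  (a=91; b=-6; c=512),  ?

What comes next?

A: 46, 55, 64, 73, 82, 91 → 100 (+9 each step).
B — −1 each step: -1, -2, -3, -4, -5, -6 → -7.
C — perfect cubes: 3³, 4³, 5³, …: 27, 64, 125, 216, 343, 512 → 729.
Combining the parts gives (a=100; b=-7; c=729).

(a=100; b=-7; c=729)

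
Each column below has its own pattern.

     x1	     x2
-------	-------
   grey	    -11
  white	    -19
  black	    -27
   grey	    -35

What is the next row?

white  -43

Column x1: repeats grey → white → black, so grey, white, black, grey → white.
Column x2: -11, -19, -27, -35 → -43 (−8 each step).
So the next row is white  -43.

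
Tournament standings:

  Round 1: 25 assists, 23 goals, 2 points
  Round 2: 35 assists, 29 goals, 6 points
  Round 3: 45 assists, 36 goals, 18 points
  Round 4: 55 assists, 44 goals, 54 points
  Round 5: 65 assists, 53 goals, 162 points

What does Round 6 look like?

Assists: +10 each step, so 25, 35, 45, 55, 65 → 75.
Goals: differences are 6, 7, 8, … (increasing by 1 each time), so 23, 29, 36, 44, 53 → 63.
For the points, ×3 each step: 2, 6, 18, 54, 162 → 486.
Putting it together: 75 assists, 63 goals, 486 points.

75 assists, 63 goals, 486 points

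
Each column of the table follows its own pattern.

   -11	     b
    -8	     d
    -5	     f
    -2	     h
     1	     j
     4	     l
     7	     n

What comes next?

First component goes -11, -8, -5, -2, 1, 4, 7 → 10 (+3 each step).
Letter goes b, d, f, h, j, l, n → p (letters move forward 2 places in the alphabet).
Combining the parts gives 10  p.

10  p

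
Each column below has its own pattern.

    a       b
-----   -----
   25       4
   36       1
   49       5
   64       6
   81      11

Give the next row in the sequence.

100  17

Column a — perfect squares: 5², 6², 7², …: 25, 36, 49, 64, 81 → 100.
Column b: each term is the sum of the two before it; 4, 1, 5, 6, 11 → 17.
Combining the parts gives 100  17.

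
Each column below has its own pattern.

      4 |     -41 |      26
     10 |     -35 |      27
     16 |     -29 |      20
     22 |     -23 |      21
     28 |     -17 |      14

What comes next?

First component — +6 each step: 4, 10, 16, 22, 28 → 34.
Second component goes -41, -35, -29, -23, -17 → -11 (+6 each step).
Third component: alternating steps +1, −7, +1, −7, …; 26, 27, 20, 21, 14 → 15.
Combining the parts gives 34  -11  15.

34  -11  15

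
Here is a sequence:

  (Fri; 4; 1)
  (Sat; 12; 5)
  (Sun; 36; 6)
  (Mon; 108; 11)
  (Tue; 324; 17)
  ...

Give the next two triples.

Day: runs through the weekdays Mon→Sun, so Fri, Sat, Sun, Mon, Tue → Wed → Thu.
Second value goes 4, 12, 36, 108, 324 → 972 → 2916 (×3 each step).
Third value: each term is the sum of the two before it, so 1, 5, 6, 11, 17 → 28 → 45.
So the next two triples are (Wed; 972; 28) and (Thu; 2916; 45).

(Wed; 972; 28), (Thu; 2916; 45)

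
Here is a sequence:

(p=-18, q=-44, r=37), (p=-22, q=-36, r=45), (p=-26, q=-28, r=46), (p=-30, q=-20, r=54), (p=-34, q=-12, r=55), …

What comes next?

P: -18, -22, -26, -30, -34 → -38 (−4 each step).
Q goes -44, -36, -28, -20, -12 → -4 (+8 each step).
R: alternating steps +8, +1, +8, +1, …, so 37, 45, 46, 54, 55 → 63.
Putting it together: (p=-38, q=-4, r=63).

(p=-38, q=-4, r=63)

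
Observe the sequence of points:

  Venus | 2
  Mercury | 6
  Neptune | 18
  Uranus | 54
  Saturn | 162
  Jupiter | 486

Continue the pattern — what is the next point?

Mars | 1458

Planet: runs backward through the planets Mercury→Neptune, so Venus, Mercury, Neptune, Uranus, Saturn, Jupiter → Mars.
Second coordinate — ×3 each step: 2, 6, 18, 54, 162, 486 → 1458.
Putting it together: Mars | 1458.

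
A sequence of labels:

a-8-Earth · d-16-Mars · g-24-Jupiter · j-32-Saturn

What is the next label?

m-40-Uranus

Letter: letters move forward 3 places in the alphabet; a, d, g, j → m.
Second component: +8 each step, so 8, 16, 24, 32 → 40.
Planet: Earth, Mars, Jupiter, Saturn → Uranus (runs through the planets Mercury→Neptune).
So the next label is m-40-Uranus.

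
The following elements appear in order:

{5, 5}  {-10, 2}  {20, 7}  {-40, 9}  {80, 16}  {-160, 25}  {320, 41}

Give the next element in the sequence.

First coordinate: ×(-2) each step, so 5, -10, 20, -40, 80, -160, 320 → -640.
Second coordinate: each term is the sum of the two before it, so 5, 2, 7, 9, 16, 25, 41 → 66.
So the next element is {-640, 66}.

{-640, 66}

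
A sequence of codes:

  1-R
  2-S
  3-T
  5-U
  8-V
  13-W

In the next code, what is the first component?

First component: each term is the sum of the two before it, so 1, 2, 3, 5, 8, 13 → 21.
Letter: letters move forward 1 place in the alphabet; R, S, T, U, V, W → X.

21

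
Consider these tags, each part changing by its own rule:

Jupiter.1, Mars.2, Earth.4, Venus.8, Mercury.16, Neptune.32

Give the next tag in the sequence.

Planet: runs backward through the planets Mercury→Neptune, so Jupiter, Mars, Earth, Venus, Mercury, Neptune → Uranus.
For the second component, ×2 each step: 1, 2, 4, 8, 16, 32 → 64.
So the next tag is Uranus.64.

Uranus.64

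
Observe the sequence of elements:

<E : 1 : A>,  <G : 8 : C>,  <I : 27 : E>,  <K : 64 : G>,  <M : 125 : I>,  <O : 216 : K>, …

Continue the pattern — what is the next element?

First letter: letters move forward 2 places in the alphabet, so E, G, I, K, M, O → Q.
Second entry — perfect cubes: 1³, 2³, 3³, …: 1, 8, 27, 64, 125, 216 → 343.
Second letter — letters move forward 2 places in the alphabet: A, C, E, G, I, K → M.
So the next element is <Q : 343 : M>.

<Q : 343 : M>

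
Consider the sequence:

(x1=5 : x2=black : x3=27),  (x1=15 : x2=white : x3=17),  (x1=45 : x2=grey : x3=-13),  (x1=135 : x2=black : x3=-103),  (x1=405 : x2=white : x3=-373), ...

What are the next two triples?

(x1=1215 : x2=grey : x3=-1183), (x1=3645 : x2=black : x3=-3613)

X1: ×3 each step; 5, 15, 45, 135, 405 → 1215 → 3645.
For the x2, repeats black → white → grey: black, white, grey, black, white → grey → black.
X3: together with the x1 always sums to 32, so 27, 17, -13, -103, -373 → -1183 → -3613.
So the next two triples are (x1=1215 : x2=grey : x3=-1183) and (x1=3645 : x2=black : x3=-3613).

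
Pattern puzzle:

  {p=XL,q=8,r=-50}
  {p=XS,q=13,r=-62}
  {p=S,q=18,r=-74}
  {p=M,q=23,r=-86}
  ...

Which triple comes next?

For the p, runs through clothing sizes XS→XL: XL, XS, S, M → L.
Q goes 8, 13, 18, 23 → 28 (+5 each step).
For the r, −12 each step: -50, -62, -74, -86 → -98.
So the next triple is {p=L,q=28,r=-98}.

{p=L,q=28,r=-98}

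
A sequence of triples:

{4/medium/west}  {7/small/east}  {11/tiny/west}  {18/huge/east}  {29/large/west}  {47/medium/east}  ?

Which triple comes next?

{76/small/west}

First value: each term is the sum of the two before it, so 4, 7, 11, 18, 29, 47 → 76.
For the size, repeats medium → small → tiny → huge → large: medium, small, tiny, huge, large, medium → small.
For the direction, alternates west ↔ east: west, east, west, east, west, east → west.
Combining the parts gives {76/small/west}.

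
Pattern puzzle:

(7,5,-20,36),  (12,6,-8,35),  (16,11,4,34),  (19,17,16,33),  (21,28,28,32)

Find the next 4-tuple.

First slot: differences are 5, 4, 3, … (decreasing by 1 each time), so 7, 12, 16, 19, 21 → 22.
Second slot — each term is the sum of the two before it: 5, 6, 11, 17, 28 → 45.
Third slot: +12 each step; -20, -8, 4, 16, 28 → 40.
Fourth slot: −1 each step, so 36, 35, 34, 33, 32 → 31.
So the next 4-tuple is (22,45,40,31).

(22,45,40,31)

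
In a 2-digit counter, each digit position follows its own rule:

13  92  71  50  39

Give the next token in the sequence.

First digit: −2 each step, mod 10, so 1, 9, 7, 5, 3 → 1.
Second digit: 3, 2, 1, 0, 9 → 8 (−1 each step, mod 10).
So the next token is 18.

18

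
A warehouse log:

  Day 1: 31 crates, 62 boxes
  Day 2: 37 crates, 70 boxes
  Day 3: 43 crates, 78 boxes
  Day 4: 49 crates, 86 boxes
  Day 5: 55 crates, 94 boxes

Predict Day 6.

61 crates, 102 boxes

Crates — +6 each step: 31, 37, 43, 49, 55 → 61.
Boxes: 62, 70, 78, 86, 94 → 102 (+8 each step).
So the next line is 61 crates, 102 boxes.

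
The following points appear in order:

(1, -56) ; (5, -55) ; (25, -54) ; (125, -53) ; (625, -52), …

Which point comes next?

First slot goes 1, 5, 25, 125, 625 → 3125 (×5 each step).
Second slot: +1 each step, so -56, -55, -54, -53, -52 → -51.
Putting it together: (3125, -51).

(3125, -51)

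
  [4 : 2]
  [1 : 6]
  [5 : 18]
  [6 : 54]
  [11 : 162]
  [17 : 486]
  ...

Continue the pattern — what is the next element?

For the first entry, each term is the sum of the two before it: 4, 1, 5, 6, 11, 17 → 28.
For the second entry, ×3 each step: 2, 6, 18, 54, 162, 486 → 1458.
Putting it together: [28 : 1458].

[28 : 1458]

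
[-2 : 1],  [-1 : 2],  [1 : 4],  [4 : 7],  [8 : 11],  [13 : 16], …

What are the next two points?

For the first value, differences are 1, 2, 3, … (increasing by 1 each time): -2, -1, 1, 4, 8, 13 → 19 → 26.
Second value goes 1, 2, 4, 7, 11, 16 → 22 → 29 (always 3 more than the first value).
So the next two points are [19 : 22] and [26 : 29].

[19 : 22], [26 : 29]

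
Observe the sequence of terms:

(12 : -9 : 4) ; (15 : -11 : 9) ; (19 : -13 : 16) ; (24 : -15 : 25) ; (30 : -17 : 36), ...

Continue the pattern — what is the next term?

First coordinate — differences are 3, 4, 5, … (increasing by 1 each time): 12, 15, 19, 24, 30 → 37.
Second coordinate: −2 each step; -9, -11, -13, -15, -17 → -19.
Third coordinate — perfect squares: 2², 3², 4², …: 4, 9, 16, 25, 36 → 49.
So the next term is (37 : -19 : 49).

(37 : -19 : 49)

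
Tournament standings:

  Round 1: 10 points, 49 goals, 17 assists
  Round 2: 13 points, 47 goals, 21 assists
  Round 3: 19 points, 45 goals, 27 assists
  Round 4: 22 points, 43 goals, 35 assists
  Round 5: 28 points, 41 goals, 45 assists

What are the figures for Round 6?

31 points, 39 goals, 57 assists

Points: 10, 13, 19, 22, 28 → 31 (alternating steps +3, +6, +3, +6, …).
Goals: 49, 47, 45, 43, 41 → 39 (−2 each step).
Assists: 17, 21, 27, 35, 45 → 57 (differences are 4, 6, 8, … (increasing by 2 each time)).
Combining the parts gives 31 points, 39 goals, 57 assists.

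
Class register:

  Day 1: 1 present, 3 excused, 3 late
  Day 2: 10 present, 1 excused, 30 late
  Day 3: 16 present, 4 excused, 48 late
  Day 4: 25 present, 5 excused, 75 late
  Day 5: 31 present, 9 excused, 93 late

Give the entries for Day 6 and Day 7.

Present: alternating steps +9, +6, +9, +6, …, so 1, 10, 16, 25, 31 → 40 → 46.
Excused — each term is the sum of the two before it: 3, 1, 4, 5, 9 → 14 → 23.
Late goes 3, 30, 48, 75, 93 → 120 → 138 (always 3 × the present).
Putting the parts together: 40 present, 14 excused, 120 late and then 46 present, 23 excused, 138 late.

40 present, 14 excused, 120 late; 46 present, 23 excused, 138 late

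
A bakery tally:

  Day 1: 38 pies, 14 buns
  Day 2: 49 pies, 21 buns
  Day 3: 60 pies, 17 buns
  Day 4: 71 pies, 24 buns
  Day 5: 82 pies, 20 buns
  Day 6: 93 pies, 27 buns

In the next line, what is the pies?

104

Pies: 38, 49, 60, 71, 82, 93 → 104 (+11 each step).
Buns goes 14, 21, 17, 24, 20, 27 → 23 (alternating steps +7, −4, +7, −4, …).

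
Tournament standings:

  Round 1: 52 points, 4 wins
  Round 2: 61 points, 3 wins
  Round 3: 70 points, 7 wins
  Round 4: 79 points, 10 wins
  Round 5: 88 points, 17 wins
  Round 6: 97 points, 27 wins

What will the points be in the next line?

106

Points: 52, 61, 70, 79, 88, 97 → 106 (+9 each step).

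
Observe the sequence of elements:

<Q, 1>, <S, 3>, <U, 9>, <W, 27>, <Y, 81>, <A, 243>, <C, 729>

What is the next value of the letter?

Letter — letters move forward 2 places in the alphabet, wrapping Z→A: Q, S, U, W, Y, A, C → E.

E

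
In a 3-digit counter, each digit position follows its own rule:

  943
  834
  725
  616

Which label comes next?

First digit: −1 each step, mod 10, so 9, 8, 7, 6 → 5.
Second digit — −1 each step, mod 10: 4, 3, 2, 1 → 0.
Third digit goes 3, 4, 5, 6 → 7 (+1 each step, mod 10).
Combining the parts gives 507.

507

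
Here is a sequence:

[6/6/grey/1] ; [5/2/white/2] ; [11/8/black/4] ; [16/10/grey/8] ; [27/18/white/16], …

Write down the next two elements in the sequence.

[43/28/black/32], [70/46/grey/64]

First part — each term is the sum of the two before it: 6, 5, 11, 16, 27 → 43 → 70.
Second part: each term is the sum of the two before it, so 6, 2, 8, 10, 18 → 28 → 46.
Shade goes grey, white, black, grey, white → black → grey (repeats grey → white → black).
Fourth part — ×2 each step: 1, 2, 4, 8, 16 → 32 → 64.
Putting the parts together: [43/28/black/32] and then [70/46/grey/64].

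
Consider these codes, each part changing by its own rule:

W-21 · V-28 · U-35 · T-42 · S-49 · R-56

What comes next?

Letter: letters move back 1 place in the alphabet; W, V, U, T, S, R → Q.
Second component: +7 each step, so 21, 28, 35, 42, 49, 56 → 63.
So the next code is Q-63.

Q-63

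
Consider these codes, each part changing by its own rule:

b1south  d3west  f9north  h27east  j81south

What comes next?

l243west

For the letter, letters move forward 2 places in the alphabet: b, d, f, h, j → l.
Second component: 1, 3, 9, 27, 81 → 243 (×3 each step).
Direction: repeats south → west → north → east; south, west, north, east, south → west.
Combining the parts gives l243west.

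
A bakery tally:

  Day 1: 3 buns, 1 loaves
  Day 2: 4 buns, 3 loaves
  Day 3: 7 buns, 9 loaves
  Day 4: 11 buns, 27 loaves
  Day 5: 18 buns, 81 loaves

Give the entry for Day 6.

Buns goes 3, 4, 7, 11, 18 → 29 (each term is the sum of the two before it).
For the loaves, ×3 each step: 1, 3, 9, 27, 81 → 243.
Putting it together: 29 buns, 243 loaves.

29 buns, 243 loaves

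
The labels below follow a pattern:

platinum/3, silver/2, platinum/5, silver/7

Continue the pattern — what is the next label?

platinum/12

Metal: alternates platinum ↔ silver; platinum, silver, platinum, silver → platinum.
For the second component, each term is the sum of the two before it: 3, 2, 5, 7 → 12.
So the next label is platinum/12.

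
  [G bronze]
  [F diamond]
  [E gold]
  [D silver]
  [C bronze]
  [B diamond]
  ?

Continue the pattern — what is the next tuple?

[A gold]

Letter: letters move back 1 place in the alphabet, so G, F, E, D, C, B → A.
Rank: bronze, diamond, gold, silver, bronze, diamond → gold (repeats bronze → diamond → gold → silver).
Combining the parts gives [A gold].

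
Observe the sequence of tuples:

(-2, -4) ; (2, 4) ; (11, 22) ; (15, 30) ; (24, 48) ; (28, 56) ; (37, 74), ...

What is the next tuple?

First entry: alternating steps +4, +9, +4, +9, …; -2, 2, 11, 15, 24, 28, 37 → 41.
For the second entry, always 2 × the first entry: -4, 4, 22, 30, 48, 56, 74 → 82.
Putting it together: (41, 82).

(41, 82)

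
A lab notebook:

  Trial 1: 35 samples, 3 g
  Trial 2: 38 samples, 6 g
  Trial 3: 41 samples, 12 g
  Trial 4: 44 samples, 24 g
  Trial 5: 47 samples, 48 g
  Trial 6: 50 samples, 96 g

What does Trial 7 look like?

Samples: +3 each step; 35, 38, 41, 44, 47, 50 → 53.
G: ×2 each step, so 3, 6, 12, 24, 48, 96 → 192.
Putting it together: 53 samples, 192 g.

53 samples, 192 g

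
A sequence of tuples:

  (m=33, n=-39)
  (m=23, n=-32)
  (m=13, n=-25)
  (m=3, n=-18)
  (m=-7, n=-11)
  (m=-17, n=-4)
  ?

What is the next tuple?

M goes 33, 23, 13, 3, -7, -17 → -27 (−10 each step).
N: +7 each step; -39, -32, -25, -18, -11, -4 → 3.
Putting it together: (m=-27, n=3).

(m=-27, n=3)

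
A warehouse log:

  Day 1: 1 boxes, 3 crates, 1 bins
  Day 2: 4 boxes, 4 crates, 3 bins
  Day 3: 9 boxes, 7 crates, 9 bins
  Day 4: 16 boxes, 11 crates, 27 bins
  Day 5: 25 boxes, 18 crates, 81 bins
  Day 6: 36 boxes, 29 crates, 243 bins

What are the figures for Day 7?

For the boxes, perfect squares: 1², 2², 3², …: 1, 4, 9, 16, 25, 36 → 49.
Crates goes 3, 4, 7, 11, 18, 29 → 47 (each term is the sum of the two before it).
Bins — ×3 each step: 1, 3, 9, 27, 81, 243 → 729.
Combining the parts gives 49 boxes, 47 crates, 729 bins.

49 boxes, 47 crates, 729 bins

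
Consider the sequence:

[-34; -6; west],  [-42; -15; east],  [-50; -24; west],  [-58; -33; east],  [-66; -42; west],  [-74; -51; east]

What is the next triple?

[-82; -60; west]

First component — −8 each step: -34, -42, -50, -58, -66, -74 → -82.
Second component: −9 each step; -6, -15, -24, -33, -42, -51 → -60.
Direction: west, east, west, east, west, east → west (alternates west ↔ east).
So the next triple is [-82; -60; west].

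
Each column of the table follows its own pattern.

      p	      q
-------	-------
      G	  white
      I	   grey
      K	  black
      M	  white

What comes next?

Column p — letters move forward 2 places in the alphabet: G, I, K, M → O.
Column q: white, grey, black, white → grey (repeats white → grey → black).
Combining the parts gives O  grey.

O  grey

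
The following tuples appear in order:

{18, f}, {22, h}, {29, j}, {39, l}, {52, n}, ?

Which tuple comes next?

First coordinate goes 18, 22, 29, 39, 52 → 68 (differences are 4, 7, 10, … (increasing by 3 each time)).
Letter — letters move forward 2 places in the alphabet: f, h, j, l, n → p.
So the next tuple is {68, p}.

{68, p}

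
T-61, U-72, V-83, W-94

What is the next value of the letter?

Letter — letters move forward 1 place in the alphabet: T, U, V, W → X.
Second component: +11 each step; 61, 72, 83, 94 → 105.

X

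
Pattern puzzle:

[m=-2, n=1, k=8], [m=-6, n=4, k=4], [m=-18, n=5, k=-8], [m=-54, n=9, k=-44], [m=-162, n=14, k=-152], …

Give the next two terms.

[m=-486, n=23, k=-476], [m=-1458, n=37, k=-1448]

M: -2, -6, -18, -54, -162 → -486 → -1458 (×3 each step).
For the n, each term is the sum of the two before it: 1, 4, 5, 9, 14 → 23 → 37.
K: always 10 more than the m; 8, 4, -8, -44, -152 → -476 → -1448.
Putting the parts together: [m=-486, n=23, k=-476] and then [m=-1458, n=37, k=-1448].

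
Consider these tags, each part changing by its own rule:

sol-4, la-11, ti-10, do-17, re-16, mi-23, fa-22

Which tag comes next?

Note: runs through the solfège scale do→ti, so sol, la, ti, do, re, mi, fa → sol.
Second component: alternating steps +7, −1, +7, −1, …; 4, 11, 10, 17, 16, 23, 22 → 29.
Putting it together: sol-29.

sol-29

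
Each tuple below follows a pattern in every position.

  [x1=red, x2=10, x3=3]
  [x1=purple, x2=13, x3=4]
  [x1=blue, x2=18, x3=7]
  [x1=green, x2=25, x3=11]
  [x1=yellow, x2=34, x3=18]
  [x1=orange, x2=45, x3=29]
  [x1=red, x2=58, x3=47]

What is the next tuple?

For the x1, repeats red → purple → blue → green → yellow → orange: red, purple, blue, green, yellow, orange, red → purple.
X2 goes 10, 13, 18, 25, 34, 45, 58 → 73 (differences are 3, 5, 7, … (increasing by 2 each time)).
X3: each term is the sum of the two before it, so 3, 4, 7, 11, 18, 29, 47 → 76.
Putting it together: [x1=purple, x2=73, x3=76].

[x1=purple, x2=73, x3=76]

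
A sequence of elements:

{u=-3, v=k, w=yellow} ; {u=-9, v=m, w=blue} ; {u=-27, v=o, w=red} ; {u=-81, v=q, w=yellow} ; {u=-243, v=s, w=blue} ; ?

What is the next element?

U: ×3 each step; -3, -9, -27, -81, -243 → -729.
V: k, m, o, q, s → u (letters move forward 2 places in the alphabet).
W goes yellow, blue, red, yellow, blue → red (repeats yellow → blue → red).
Putting it together: {u=-729, v=u, w=red}.

{u=-729, v=u, w=red}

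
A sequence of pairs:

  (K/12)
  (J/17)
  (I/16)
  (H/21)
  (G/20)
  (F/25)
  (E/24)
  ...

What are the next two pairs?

(D/29), (C/28)

Letter goes K, J, I, H, G, F, E → D → C (letters move back 1 place in the alphabet).
Second entry: alternating steps +5, −1, +5, −1, …, so 12, 17, 16, 21, 20, 25, 24 → 29 → 28.
So the next two pairs are (D/29) and (C/28).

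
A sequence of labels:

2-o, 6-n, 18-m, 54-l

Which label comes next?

First component — ×3 each step: 2, 6, 18, 54 → 162.
Letter: letters move back 1 place in the alphabet; o, n, m, l → k.
Combining the parts gives 162-k.

162-k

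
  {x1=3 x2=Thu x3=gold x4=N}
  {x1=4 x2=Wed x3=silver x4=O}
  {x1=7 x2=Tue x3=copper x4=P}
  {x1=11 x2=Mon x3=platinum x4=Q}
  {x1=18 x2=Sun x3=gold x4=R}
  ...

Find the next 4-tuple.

X1 — each term is the sum of the two before it: 3, 4, 7, 11, 18 → 29.
X2: runs backward through the weekdays Mon→Sun, so Thu, Wed, Tue, Mon, Sun → Sat.
X3 — repeats gold → silver → copper → platinum: gold, silver, copper, platinum, gold → silver.
X4 — letters move forward 1 place in the alphabet: N, O, P, Q, R → S.
Combining the parts gives {x1=29 x2=Sat x3=silver x4=S}.

{x1=29 x2=Sat x3=silver x4=S}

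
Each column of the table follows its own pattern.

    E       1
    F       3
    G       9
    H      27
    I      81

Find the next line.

Letter: letters move forward 1 place in the alphabet, so E, F, G, H, I → J.
Second component — ×3 each step: 1, 3, 9, 27, 81 → 243.
Combining the parts gives J  243.

J  243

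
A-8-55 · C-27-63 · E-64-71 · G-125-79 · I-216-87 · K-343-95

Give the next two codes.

M-512-103, O-729-111

Letter: letters move forward 2 places in the alphabet, so A, C, E, G, I, K → M → O.
Second component: 8, 27, 64, 125, 216, 343 → 512 → 729 (perfect cubes: 2³, 3³, 4³, …).
Third component — +8 each step: 55, 63, 71, 79, 87, 95 → 103 → 111.
Putting the parts together: M-512-103 and then O-729-111.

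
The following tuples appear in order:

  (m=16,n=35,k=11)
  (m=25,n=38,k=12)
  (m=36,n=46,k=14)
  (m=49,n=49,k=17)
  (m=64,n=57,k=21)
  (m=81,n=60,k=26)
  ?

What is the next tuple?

For the m, perfect squares: 4², 5², 6², …: 16, 25, 36, 49, 64, 81 → 100.
For the n, alternating steps +3, +8, +3, +8, …: 35, 38, 46, 49, 57, 60 → 68.
K goes 11, 12, 14, 17, 21, 26 → 32 (differences are 1, 2, 3, … (increasing by 1 each time)).
Putting it together: (m=100,n=68,k=32).

(m=100,n=68,k=32)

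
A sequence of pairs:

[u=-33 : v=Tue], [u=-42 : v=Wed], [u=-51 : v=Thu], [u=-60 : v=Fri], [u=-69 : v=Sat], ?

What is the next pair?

[u=-78 : v=Sun]

U: −9 each step, so -33, -42, -51, -60, -69 → -78.
V: runs through the weekdays Mon→Sun; Tue, Wed, Thu, Fri, Sat → Sun.
Combining the parts gives [u=-78 : v=Sun].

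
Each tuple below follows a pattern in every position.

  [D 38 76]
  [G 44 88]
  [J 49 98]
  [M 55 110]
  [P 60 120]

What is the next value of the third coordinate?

Letter: letters move forward 3 places in the alphabet, so D, G, J, M, P → S.
For the second coordinate, alternating steps +6, +5, +6, +5, …: 38, 44, 49, 55, 60 → 66.
Third coordinate: always 2 × the second coordinate, so 76, 88, 98, 110, 120 → 132.

132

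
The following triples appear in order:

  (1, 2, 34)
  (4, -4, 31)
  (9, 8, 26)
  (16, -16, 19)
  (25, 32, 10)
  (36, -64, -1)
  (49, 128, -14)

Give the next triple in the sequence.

(64, -256, -29)

First entry: perfect squares: 1², 2², 3², …; 1, 4, 9, 16, 25, 36, 49 → 64.
Second entry — ×(-2) each step: 2, -4, 8, -16, 32, -64, 128 → -256.
Third entry goes 34, 31, 26, 19, 10, -1, -14 → -29 (together with the first entry always sums to 35).
So the next triple is (64, -256, -29).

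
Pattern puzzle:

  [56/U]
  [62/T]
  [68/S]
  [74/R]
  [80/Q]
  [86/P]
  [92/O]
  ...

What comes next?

[98/N]

First part — +6 each step: 56, 62, 68, 74, 80, 86, 92 → 98.
For the letter, letters move back 1 place in the alphabet: U, T, S, R, Q, P, O → N.
Putting it together: [98/N].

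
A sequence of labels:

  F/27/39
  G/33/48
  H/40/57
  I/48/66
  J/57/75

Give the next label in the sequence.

K/67/84

Letter: letters move forward 1 place in the alphabet; F, G, H, I, J → K.
Second component: differences are 6, 7, 8, … (increasing by 1 each time); 27, 33, 40, 48, 57 → 67.
Third component goes 39, 48, 57, 66, 75 → 84 (+9 each step).
So the next label is K/67/84.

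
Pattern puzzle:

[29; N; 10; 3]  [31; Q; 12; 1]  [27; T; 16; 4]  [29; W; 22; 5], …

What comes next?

First slot: alternating steps +2, −4, +2, −4, …; 29, 31, 27, 29 → 25.
Letter — letters move forward 3 places in the alphabet: N, Q, T, W → Z.
Third slot: differences are 2, 4, 6, … (increasing by 2 each time), so 10, 12, 16, 22 → 30.
Fourth slot: each term is the sum of the two before it; 3, 1, 4, 5 → 9.
So the next element is [25; Z; 30; 9].

[25; Z; 30; 9]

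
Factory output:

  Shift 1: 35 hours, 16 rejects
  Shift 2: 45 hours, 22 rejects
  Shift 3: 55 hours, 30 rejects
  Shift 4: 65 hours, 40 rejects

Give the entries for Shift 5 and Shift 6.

For the hours, +10 each step: 35, 45, 55, 65 → 75 → 85.
Rejects: 16, 22, 30, 40 → 52 → 66 (differences are 6, 8, 10, … (increasing by 2 each time)).
Putting the parts together: 75 hours, 52 rejects and then 85 hours, 66 rejects.

75 hours, 52 rejects; 85 hours, 66 rejects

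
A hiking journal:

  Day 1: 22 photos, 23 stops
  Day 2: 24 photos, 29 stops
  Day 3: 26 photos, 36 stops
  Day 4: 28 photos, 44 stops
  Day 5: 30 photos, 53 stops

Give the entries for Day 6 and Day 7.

Photos — +2 each step: 22, 24, 26, 28, 30 → 32 → 34.
Stops: 23, 29, 36, 44, 53 → 63 → 74 (differences are 6, 7, 8, … (increasing by 1 each time)).
Putting the parts together: 32 photos, 63 stops and then 34 photos, 74 stops.

32 photos, 63 stops; 34 photos, 74 stops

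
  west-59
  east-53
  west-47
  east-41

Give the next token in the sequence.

west-35

Direction: alternates west ↔ east; west, east, west, east → west.
Second component — −6 each step: 59, 53, 47, 41 → 35.
Putting it together: west-35.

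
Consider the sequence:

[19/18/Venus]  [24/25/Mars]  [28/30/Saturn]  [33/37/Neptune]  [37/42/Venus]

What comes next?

[42/49/Mars]

First coordinate: alternating steps +5, +4, +5, +4, …, so 19, 24, 28, 33, 37 → 42.
Second coordinate: alternating steps +7, +5, +7, +5, …; 18, 25, 30, 37, 42 → 49.
For the planet, repeats Venus → Mars → Saturn → Neptune: Venus, Mars, Saturn, Neptune, Venus → Mars.
So the next tuple is [42/49/Mars].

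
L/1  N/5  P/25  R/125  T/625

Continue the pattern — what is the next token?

V/3125

For the letter, letters move forward 2 places in the alphabet: L, N, P, R, T → V.
Second component: ×5 each step, so 1, 5, 25, 125, 625 → 3125.
Combining the parts gives V/3125.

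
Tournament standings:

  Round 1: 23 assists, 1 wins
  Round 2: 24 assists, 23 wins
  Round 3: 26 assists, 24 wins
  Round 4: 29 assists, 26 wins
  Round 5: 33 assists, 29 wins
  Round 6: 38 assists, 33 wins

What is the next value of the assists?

Assists — differences are 1, 2, 3, … (increasing by 1 each time): 23, 24, 26, 29, 33, 38 → 44.

44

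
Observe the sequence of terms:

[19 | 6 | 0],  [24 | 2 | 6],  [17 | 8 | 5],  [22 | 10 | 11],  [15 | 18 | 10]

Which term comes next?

[20 | 28 | 16]

First entry — alternating steps +5, −7, +5, −7, …: 19, 24, 17, 22, 15 → 20.
Second entry: each term is the sum of the two before it, so 6, 2, 8, 10, 18 → 28.
Third entry: alternating steps +6, −1, +6, −1, …; 0, 6, 5, 11, 10 → 16.
Combining the parts gives [20 | 28 | 16].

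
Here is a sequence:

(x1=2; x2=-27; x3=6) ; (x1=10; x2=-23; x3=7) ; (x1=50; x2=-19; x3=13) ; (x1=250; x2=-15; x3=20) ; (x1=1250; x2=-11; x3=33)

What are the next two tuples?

(x1=6250; x2=-7; x3=53), (x1=31250; x2=-3; x3=86)

X1 goes 2, 10, 50, 250, 1250 → 6250 → 31250 (×5 each step).
X2 goes -27, -23, -19, -15, -11 → -7 → -3 (+4 each step).
X3: each term is the sum of the two before it; 6, 7, 13, 20, 33 → 53 → 86.
So the next two tuples are (x1=6250; x2=-7; x3=53) and (x1=31250; x2=-3; x3=86).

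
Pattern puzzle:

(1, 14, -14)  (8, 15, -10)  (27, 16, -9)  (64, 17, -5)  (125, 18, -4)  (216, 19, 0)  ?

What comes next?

(343, 20, 1)

First value: perfect cubes: 1³, 2³, 3³, …, so 1, 8, 27, 64, 125, 216 → 343.
For the second value, +1 each step: 14, 15, 16, 17, 18, 19 → 20.
Third value — alternating steps +4, +1, +4, +1, …: -14, -10, -9, -5, -4, 0 → 1.
Combining the parts gives (343, 20, 1).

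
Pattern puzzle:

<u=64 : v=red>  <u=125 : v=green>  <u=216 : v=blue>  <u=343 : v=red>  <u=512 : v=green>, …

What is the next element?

U goes 64, 125, 216, 343, 512 → 729 (perfect cubes: 4³, 5³, 6³, …).
V — repeats red → green → blue: red, green, blue, red, green → blue.
Combining the parts gives <u=729 : v=blue>.

<u=729 : v=blue>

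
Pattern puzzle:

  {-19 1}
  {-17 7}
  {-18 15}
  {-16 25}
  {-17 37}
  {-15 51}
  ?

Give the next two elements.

{-16 67}, {-14 85}

First coordinate: -19, -17, -18, -16, -17, -15 → -16 → -14 (alternating steps +2, −1, +2, −1, …).
Second coordinate goes 1, 7, 15, 25, 37, 51 → 67 → 85 (differences are 6, 8, 10, … (increasing by 2 each time)).
So the next two elements are {-16 67} and {-14 85}.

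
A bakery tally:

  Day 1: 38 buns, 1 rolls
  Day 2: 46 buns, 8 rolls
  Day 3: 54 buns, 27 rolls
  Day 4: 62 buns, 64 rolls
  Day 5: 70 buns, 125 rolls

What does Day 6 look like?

Buns goes 38, 46, 54, 62, 70 → 78 (+8 each step).
Rolls — perfect cubes: 1³, 2³, 3³, …: 1, 8, 27, 64, 125 → 216.
Putting it together: 78 buns, 216 rolls.

78 buns, 216 rolls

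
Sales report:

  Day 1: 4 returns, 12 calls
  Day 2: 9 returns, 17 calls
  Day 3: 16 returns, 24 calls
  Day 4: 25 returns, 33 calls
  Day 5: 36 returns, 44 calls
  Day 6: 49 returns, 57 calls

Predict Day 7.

64 returns, 72 calls

For the returns, perfect squares: 2², 3², 4², …: 4, 9, 16, 25, 36, 49 → 64.
Calls — differences are 5, 7, 9, … (increasing by 2 each time): 12, 17, 24, 33, 44, 57 → 72.
So the next line is 64 returns, 72 calls.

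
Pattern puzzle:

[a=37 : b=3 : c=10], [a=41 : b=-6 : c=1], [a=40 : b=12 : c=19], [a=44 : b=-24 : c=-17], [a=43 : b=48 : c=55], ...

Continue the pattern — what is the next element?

[a=47 : b=-96 : c=-89]

A goes 37, 41, 40, 44, 43 → 47 (alternating steps +4, −1, +4, −1, …).
B: ×(-2) each step; 3, -6, 12, -24, 48 → -96.
C: 10, 1, 19, -17, 55 → -89 (always 7 more than the b).
So the next element is [a=47 : b=-96 : c=-89].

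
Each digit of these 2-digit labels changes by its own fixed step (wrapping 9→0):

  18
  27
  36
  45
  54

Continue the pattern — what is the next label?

63

First digit — +1 each step, mod 10: 1, 2, 3, 4, 5 → 6.
Second digit: 8, 7, 6, 5, 4 → 3 (−1 each step, mod 10).
Putting it together: 63.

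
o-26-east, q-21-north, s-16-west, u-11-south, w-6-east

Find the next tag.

y-1-north

Letter: letters move forward 2 places in the alphabet, so o, q, s, u, w → y.
Second component: 26, 21, 16, 11, 6 → 1 (−5 each step).
Direction: east, north, west, south, east → north (repeats east → north → west → south).
So the next tag is y-1-north.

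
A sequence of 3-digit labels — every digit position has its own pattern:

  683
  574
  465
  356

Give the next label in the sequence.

247

First digit goes 6, 5, 4, 3 → 2 (−1 each step, mod 10).
Second digit: −1 each step, mod 10, so 8, 7, 6, 5 → 4.
Third digit: 3, 4, 5, 6 → 7 (+1 each step, mod 10).
Combining the parts gives 247.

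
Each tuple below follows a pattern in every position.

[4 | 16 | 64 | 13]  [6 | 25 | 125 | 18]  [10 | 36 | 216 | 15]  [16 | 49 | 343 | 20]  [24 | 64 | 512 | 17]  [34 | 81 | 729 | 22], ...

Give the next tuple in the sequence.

For the first value, differences are 2, 4, 6, … (increasing by 2 each time): 4, 6, 10, 16, 24, 34 → 46.
Second value: perfect squares: 4², 5², 6², …; 16, 25, 36, 49, 64, 81 → 100.
Third value: perfect cubes: 4³, 5³, 6³, …; 64, 125, 216, 343, 512, 729 → 1000.
Fourth value: alternating steps +5, −3, +5, −3, …; 13, 18, 15, 20, 17, 22 → 19.
So the next tuple is [46 | 100 | 1000 | 19].

[46 | 100 | 1000 | 19]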